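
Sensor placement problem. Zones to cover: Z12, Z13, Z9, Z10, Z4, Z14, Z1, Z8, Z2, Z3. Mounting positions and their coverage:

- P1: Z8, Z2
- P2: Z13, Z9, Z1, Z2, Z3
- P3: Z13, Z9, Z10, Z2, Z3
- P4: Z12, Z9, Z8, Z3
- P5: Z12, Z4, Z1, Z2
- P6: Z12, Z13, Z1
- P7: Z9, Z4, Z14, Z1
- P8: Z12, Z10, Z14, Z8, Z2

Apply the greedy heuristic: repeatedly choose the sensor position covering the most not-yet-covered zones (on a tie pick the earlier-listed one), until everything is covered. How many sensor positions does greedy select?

3

Pick 1: P2 covers 5 new zones (Z13, Z9, Z1, Z2, Z3).
Pick 2: P8 covers 4 new zones (Z12, Z10, Z14, Z8).
Pick 3: P5 covers 1 new zones (Z4).
Greedy uses 3 sensor positions.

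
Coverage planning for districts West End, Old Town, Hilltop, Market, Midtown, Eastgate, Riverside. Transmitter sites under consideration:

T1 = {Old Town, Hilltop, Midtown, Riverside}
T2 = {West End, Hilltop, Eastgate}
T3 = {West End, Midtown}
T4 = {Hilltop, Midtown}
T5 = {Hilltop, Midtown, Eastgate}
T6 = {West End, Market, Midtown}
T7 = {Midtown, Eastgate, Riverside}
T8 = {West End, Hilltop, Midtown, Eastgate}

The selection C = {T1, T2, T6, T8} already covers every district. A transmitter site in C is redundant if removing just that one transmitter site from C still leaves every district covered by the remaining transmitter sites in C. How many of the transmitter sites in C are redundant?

2

Drop T1: Old Town, Riverside uncovered — not redundant.
Drop T2: the rest still cover every district — redundant.
Drop T6: Market uncovered — not redundant.
Drop T8: the rest still cover every district — redundant.
2 redundant: T2, T8.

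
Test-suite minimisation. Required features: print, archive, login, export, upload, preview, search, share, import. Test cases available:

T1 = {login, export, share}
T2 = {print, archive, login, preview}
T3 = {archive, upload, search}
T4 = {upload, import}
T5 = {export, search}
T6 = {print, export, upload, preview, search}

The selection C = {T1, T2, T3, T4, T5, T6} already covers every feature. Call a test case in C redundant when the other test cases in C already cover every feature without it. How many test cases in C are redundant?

Drop T1: share uncovered — not redundant.
Drop T2: the rest still cover every feature — redundant.
Drop T3: the rest still cover every feature — redundant.
Drop T4: import uncovered — not redundant.
Drop T5: the rest still cover every feature — redundant.
Drop T6: the rest still cover every feature — redundant.
4 redundant: T2, T3, T5, T6.

4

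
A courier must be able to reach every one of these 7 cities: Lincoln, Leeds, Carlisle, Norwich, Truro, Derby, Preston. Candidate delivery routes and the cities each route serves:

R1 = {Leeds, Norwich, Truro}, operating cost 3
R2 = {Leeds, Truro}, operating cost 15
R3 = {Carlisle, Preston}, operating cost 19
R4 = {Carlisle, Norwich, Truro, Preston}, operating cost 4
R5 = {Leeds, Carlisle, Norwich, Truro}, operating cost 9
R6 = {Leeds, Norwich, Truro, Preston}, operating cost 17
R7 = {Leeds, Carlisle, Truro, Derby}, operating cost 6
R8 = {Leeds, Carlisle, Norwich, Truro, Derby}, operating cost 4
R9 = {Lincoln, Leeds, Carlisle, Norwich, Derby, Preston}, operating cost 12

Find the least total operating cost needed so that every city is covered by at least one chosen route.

15

R1, R9 cover every city at operating cost 3 + 12 = 15.
Any cover uses at least 2 routes; among all covering selections none totals below 15.
Greedy by coverage-per-operating cost would pick R8, R4, R9 for 20 — worse than the optimum 15.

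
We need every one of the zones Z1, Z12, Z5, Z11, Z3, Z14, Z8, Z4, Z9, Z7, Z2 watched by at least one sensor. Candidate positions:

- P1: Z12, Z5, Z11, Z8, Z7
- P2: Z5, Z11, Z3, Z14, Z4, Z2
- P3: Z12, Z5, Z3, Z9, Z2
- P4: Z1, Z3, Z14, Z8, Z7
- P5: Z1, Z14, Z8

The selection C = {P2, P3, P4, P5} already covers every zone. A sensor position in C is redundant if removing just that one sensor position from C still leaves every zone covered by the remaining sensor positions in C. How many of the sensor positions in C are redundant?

Drop P2: Z11, Z4 uncovered — not redundant.
Drop P3: Z12, Z9 uncovered — not redundant.
Drop P4: Z7 uncovered — not redundant.
Drop P5: the rest still cover every zone — redundant.
1 redundant: P5.

1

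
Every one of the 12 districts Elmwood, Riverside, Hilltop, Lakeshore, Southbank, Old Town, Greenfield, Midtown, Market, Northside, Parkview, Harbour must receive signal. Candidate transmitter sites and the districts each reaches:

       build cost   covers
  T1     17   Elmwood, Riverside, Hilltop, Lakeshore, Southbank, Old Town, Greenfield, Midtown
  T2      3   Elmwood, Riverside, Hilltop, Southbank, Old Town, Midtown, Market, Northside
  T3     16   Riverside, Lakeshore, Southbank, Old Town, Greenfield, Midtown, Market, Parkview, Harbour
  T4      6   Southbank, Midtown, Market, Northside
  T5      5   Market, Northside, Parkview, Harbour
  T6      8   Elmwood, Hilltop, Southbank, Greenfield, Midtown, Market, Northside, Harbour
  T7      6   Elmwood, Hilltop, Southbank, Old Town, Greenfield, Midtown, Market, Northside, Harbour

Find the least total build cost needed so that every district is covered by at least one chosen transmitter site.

19

T2, T3 cover every district at build cost 3 + 16 = 19.
Any cover uses at least 2 transmitter sites; among all covering selections none totals below 19.
Greedy by coverage-per-build cost would pick T2, T5, T7, T3 for 30 — worse than the optimum 19.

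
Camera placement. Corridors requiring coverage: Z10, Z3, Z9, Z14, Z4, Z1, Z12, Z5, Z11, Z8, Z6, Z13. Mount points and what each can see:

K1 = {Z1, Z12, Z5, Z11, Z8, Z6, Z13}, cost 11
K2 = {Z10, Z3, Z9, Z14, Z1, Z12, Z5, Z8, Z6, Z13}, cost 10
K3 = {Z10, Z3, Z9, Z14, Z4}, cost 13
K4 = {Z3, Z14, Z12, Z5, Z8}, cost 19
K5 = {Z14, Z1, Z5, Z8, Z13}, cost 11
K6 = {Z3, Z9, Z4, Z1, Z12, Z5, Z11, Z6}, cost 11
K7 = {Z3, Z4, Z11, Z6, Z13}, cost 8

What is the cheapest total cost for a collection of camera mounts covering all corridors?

K2, K7 cover every corridor at cost 10 + 8 = 18.
Any cover uses at least 2 camera mounts; among all covering selections none totals below 18.

18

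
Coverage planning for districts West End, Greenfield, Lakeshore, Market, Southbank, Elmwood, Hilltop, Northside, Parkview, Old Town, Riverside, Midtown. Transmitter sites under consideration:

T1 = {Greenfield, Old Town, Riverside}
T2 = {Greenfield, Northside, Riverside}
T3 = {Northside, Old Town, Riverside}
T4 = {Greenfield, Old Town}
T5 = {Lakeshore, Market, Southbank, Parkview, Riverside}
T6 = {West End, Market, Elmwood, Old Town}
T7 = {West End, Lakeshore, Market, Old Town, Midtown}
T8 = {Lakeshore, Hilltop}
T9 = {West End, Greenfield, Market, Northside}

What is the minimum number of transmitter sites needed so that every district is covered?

T2, T5, T6, T7, T8 together cover {West End, Greenfield, Lakeshore, Market, Southbank, Elmwood, Hilltop, Northside, Parkview, Old Town, Riverside, Midtown} — every district.
No 4 of the 9 transmitter sites cover everything (all 126 size-4 selections fall short), so 5 is minimum.

5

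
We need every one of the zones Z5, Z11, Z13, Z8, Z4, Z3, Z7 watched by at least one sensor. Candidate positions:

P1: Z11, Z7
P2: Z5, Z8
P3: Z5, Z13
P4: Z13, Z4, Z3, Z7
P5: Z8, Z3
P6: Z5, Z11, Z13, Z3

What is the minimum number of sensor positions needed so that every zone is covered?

3

P1, P2, P4 together cover {Z5, Z11, Z13, Z8, Z4, Z3, Z7} — every zone.
No 2 of the 6 sensor positions cover everything (all 15 pairs fall short), so 3 is minimum.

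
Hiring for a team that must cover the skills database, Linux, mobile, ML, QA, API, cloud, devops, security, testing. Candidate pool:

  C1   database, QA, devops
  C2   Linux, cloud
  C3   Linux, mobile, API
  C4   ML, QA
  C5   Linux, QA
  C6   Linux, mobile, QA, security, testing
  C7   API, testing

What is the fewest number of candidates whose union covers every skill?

C1, C2, C3, C4, C6 together cover {database, Linux, mobile, ML, QA, API, cloud, devops, security, testing} — every skill.
No 4 of the 7 candidates cover everything (all 35 size-4 selections fall short), so 5 is minimum.

5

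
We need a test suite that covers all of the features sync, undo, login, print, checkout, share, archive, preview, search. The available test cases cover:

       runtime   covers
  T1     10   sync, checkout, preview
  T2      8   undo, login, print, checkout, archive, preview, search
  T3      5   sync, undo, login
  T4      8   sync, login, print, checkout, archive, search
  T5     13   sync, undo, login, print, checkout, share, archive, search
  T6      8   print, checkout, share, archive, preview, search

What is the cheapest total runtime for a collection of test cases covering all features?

T3, T6 cover every feature at runtime 5 + 8 = 13.
Any cover uses at least 2 test cases; among all covering selections none totals below 13.
Greedy by coverage-per-runtime would pick T2, T3, T6 for 21 — worse than the optimum 13.

13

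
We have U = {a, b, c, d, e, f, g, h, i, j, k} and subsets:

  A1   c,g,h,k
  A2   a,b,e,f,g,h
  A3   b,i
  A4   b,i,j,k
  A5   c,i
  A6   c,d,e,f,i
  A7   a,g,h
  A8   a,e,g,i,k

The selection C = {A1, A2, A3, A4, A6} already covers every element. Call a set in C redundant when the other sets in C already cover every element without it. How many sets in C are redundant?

Drop A1: the rest still cover every element — redundant.
Drop A2: a uncovered — not redundant.
Drop A3: the rest still cover every element — redundant.
Drop A4: j uncovered — not redundant.
Drop A6: d uncovered — not redundant.
2 redundant: A1, A3.

2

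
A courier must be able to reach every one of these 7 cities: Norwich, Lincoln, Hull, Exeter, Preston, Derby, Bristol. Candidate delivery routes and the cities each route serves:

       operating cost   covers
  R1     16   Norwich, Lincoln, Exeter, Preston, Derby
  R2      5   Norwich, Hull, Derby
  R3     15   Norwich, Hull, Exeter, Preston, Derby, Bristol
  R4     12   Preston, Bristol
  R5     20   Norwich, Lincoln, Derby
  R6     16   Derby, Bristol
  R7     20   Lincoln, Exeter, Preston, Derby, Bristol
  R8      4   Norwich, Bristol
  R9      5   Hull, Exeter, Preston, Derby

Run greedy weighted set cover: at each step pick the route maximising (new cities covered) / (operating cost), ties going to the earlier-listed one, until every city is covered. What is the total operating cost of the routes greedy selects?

Pick 1: R9 adds 4 new (Hull, Exeter, Preston, Derby) at operating cost 5 (ratio 4/5).
Pick 2: R8 adds 2 new (Norwich, Bristol) at operating cost 4 (ratio 2/4).
Pick 3: R1 adds 1 new (Lincoln) at operating cost 16 (ratio 1/16).
Greedy total operating cost: 5 + 4 + 16 = 25.

25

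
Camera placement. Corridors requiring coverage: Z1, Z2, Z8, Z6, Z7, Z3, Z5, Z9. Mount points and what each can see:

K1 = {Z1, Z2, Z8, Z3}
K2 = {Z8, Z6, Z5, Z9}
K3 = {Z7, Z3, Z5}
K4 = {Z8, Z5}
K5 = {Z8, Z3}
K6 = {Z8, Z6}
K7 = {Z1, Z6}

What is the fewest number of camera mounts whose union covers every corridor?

3

K1, K2, K3 together cover {Z1, Z2, Z8, Z6, Z7, Z3, Z5, Z9} — every corridor.
No 2 of the 7 camera mounts cover everything (all 21 pairs fall short), so 3 is minimum.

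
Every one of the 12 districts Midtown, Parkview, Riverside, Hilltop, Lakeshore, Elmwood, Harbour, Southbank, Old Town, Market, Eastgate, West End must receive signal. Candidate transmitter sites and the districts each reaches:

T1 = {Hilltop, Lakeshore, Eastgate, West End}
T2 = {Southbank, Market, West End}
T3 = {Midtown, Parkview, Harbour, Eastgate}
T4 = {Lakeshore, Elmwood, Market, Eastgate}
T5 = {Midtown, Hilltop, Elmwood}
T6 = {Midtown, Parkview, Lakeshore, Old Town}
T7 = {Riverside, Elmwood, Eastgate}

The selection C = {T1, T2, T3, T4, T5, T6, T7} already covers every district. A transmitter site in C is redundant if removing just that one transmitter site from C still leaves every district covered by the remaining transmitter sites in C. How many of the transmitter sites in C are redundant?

3

Drop T1: the rest still cover every district — redundant.
Drop T2: Southbank uncovered — not redundant.
Drop T3: Harbour uncovered — not redundant.
Drop T4: the rest still cover every district — redundant.
Drop T5: the rest still cover every district — redundant.
Drop T6: Old Town uncovered — not redundant.
Drop T7: Riverside uncovered — not redundant.
3 redundant: T1, T4, T5.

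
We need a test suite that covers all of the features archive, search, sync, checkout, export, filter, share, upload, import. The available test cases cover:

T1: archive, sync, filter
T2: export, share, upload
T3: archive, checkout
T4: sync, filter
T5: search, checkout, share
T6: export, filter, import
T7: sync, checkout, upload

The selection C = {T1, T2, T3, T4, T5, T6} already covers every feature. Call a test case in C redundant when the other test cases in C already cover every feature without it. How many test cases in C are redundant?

3

Drop T1: the rest still cover every feature — redundant.
Drop T2: upload uncovered — not redundant.
Drop T3: the rest still cover every feature — redundant.
Drop T4: the rest still cover every feature — redundant.
Drop T5: search uncovered — not redundant.
Drop T6: import uncovered — not redundant.
3 redundant: T1, T3, T4.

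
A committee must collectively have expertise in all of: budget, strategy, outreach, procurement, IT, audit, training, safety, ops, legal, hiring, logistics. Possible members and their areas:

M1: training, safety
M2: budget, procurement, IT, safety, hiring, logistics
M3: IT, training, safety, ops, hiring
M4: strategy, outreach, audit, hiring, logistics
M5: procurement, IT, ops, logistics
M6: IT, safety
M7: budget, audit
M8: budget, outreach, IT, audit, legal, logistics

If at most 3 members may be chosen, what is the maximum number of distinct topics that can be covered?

Choosing M2, M3, M4 covers {budget, strategy, outreach, procurement, IT, audit, training, safety, ops, hiring, logistics} — 11 topics.
No choice of 3 members does better; here legal is left uncovered.

11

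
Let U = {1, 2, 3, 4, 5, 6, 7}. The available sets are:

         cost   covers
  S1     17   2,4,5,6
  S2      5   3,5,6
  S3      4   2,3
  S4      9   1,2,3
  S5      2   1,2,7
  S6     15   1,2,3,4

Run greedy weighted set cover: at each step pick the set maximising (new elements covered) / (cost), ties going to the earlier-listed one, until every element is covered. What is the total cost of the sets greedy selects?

22

Pick 1: S5 adds 3 new (1, 2, 7) at cost 2 (ratio 3/2).
Pick 2: S2 adds 3 new (3, 5, 6) at cost 5 (ratio 3/5).
Pick 3: S6 adds 1 new (4) at cost 15 (ratio 1/15).
Greedy total cost: 2 + 5 + 15 = 22.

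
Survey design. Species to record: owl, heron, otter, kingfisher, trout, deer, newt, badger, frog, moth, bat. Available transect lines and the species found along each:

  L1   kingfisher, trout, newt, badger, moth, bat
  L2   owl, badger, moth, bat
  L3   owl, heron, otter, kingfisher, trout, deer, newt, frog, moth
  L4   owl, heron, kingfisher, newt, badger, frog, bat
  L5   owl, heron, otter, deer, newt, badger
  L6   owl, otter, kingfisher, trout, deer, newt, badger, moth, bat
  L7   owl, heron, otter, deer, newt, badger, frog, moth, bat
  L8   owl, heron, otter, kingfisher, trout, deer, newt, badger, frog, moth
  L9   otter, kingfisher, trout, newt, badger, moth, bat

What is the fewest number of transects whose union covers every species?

L1, L3 together cover {owl, heron, otter, kingfisher, trout, deer, newt, badger, frog, moth, bat} — every species.
No single transect contains all 11 species, so 2 is optimal.

2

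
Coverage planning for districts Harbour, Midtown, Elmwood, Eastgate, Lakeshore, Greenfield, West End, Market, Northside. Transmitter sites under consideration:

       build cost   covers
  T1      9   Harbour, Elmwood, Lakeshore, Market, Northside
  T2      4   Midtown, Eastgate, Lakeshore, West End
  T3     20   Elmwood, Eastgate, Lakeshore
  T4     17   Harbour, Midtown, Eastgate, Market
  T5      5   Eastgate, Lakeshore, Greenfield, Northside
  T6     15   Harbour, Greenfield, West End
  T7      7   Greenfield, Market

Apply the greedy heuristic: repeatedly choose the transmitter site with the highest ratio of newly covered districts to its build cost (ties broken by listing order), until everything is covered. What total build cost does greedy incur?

18

Pick 1: T2 adds 4 new (Midtown, Eastgate, Lakeshore, West End) at build cost 4 (ratio 4/4).
Pick 2: T1 adds 4 new (Harbour, Elmwood, Market, Northside) at build cost 9 (ratio 4/9).
Pick 3: T5 adds 1 new (Greenfield) at build cost 5 (ratio 1/5).
Greedy total build cost: 4 + 9 + 5 = 18.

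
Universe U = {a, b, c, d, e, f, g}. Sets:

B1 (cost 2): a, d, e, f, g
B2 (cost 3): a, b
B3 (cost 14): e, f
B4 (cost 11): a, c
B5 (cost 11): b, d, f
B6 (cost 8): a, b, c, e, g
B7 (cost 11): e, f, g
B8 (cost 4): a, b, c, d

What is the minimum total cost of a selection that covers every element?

B1, B8 cover every element at cost 2 + 4 = 6.
Any cover uses at least 2 sets; among all covering selections none totals below 6.

6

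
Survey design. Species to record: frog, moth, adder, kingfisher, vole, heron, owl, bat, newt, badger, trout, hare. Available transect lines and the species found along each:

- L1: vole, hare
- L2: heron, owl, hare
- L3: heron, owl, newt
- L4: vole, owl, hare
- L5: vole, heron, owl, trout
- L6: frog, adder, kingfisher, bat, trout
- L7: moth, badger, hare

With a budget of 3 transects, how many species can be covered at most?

Choosing L3, L6, L7 covers {frog, moth, adder, kingfisher, heron, owl, bat, newt, badger, trout, hare} — 11 species.
No choice of 3 transects does better; here vole is left uncovered.

11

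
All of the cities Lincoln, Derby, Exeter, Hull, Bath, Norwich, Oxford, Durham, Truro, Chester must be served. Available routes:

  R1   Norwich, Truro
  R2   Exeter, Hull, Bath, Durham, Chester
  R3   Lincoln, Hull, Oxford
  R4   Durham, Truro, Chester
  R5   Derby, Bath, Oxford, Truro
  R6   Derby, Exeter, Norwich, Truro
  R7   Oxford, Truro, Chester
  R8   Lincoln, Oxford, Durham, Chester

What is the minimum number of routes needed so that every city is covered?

R2, R3, R6 together cover {Lincoln, Derby, Exeter, Hull, Bath, Norwich, Oxford, Durham, Truro, Chester} — every city.
No 2 of the 8 routes cover everything (all 28 pairs fall short), so 3 is minimum.

3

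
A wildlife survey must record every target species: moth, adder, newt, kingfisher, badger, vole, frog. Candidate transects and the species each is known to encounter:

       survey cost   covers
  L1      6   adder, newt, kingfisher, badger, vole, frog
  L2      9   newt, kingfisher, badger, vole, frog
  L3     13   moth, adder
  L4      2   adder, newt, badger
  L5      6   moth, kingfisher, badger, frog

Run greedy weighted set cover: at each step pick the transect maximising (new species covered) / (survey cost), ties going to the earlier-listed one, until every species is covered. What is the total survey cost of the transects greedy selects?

Pick 1: L4 adds 3 new (adder, newt, badger) at survey cost 2 (ratio 3/2).
Pick 2: L1 adds 3 new (kingfisher, vole, frog) at survey cost 6 (ratio 3/6).
Pick 3: L5 adds 1 new (moth) at survey cost 6 (ratio 1/6).
Greedy total survey cost: 2 + 6 + 6 = 14. (The true optimum is 12, so greedy overshoots here.)

14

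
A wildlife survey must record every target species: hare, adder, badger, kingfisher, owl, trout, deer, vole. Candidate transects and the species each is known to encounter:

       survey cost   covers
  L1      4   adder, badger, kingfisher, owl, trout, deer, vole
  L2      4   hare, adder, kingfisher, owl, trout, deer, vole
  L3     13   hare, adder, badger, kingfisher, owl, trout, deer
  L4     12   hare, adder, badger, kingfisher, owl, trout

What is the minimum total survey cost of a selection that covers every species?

8

L1, L2 cover every species at survey cost 4 + 4 = 8.
Any cover uses at least 2 transects; among all covering selections none totals below 8.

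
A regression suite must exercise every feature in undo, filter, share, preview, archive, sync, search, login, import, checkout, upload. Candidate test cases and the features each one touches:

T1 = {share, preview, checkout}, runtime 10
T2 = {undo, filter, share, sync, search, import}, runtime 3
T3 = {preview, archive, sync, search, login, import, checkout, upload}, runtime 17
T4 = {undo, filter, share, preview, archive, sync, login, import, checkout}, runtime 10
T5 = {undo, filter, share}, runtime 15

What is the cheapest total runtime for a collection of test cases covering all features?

20

T2, T3 cover every feature at runtime 3 + 17 = 20.
Any cover uses at least 2 test cases; among all covering selections none totals below 20.
Greedy by coverage-per-runtime would pick T2, T4, T3 for 30 — worse than the optimum 20.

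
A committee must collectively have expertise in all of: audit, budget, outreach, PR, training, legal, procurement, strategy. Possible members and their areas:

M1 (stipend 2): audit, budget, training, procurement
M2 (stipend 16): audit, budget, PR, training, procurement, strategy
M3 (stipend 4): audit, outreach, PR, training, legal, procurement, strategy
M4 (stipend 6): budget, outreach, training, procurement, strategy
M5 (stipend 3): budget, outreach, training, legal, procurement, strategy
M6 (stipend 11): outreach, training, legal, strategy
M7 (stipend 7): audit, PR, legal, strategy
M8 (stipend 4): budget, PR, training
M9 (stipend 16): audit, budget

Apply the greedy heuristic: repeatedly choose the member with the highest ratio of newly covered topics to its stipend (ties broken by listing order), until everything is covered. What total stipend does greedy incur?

6

Pick 1: M1 adds 4 new (audit, budget, training, procurement) at stipend 2 (ratio 4/2).
Pick 2: M3 adds 4 new (outreach, PR, legal, strategy) at stipend 4 (ratio 4/4).
Greedy total stipend: 2 + 4 = 6.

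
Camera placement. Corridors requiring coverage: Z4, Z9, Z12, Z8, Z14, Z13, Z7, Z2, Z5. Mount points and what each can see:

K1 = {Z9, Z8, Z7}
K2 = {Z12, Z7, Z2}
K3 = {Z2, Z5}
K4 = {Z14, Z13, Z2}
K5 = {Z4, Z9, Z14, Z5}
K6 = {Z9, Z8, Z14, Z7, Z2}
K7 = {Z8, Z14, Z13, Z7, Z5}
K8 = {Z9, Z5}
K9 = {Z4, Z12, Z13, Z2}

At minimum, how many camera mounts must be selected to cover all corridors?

K1, K5, K9 together cover {Z4, Z9, Z12, Z8, Z14, Z13, Z7, Z2, Z5} — every corridor.
No 2 of the 9 camera mounts cover everything (all 36 pairs fall short), so 3 is minimum.

3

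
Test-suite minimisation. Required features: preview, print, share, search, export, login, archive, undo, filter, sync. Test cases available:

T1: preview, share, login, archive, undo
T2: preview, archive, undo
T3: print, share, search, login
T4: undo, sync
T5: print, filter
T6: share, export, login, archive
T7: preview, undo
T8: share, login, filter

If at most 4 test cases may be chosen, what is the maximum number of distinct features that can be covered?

Choosing T1, T3, T4, T5 covers {preview, print, share, search, login, archive, undo, filter, sync} — 9 features.
No choice of 4 test cases does better; here export is left uncovered.

9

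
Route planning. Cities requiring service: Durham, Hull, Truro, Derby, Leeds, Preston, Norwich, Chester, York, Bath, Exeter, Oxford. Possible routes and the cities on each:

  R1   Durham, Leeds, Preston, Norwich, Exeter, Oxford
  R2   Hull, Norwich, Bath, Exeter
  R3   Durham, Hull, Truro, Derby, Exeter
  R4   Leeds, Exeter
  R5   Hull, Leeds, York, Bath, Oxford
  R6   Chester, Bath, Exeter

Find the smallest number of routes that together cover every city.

R1, R3, R5, R6 together cover {Durham, Hull, Truro, Derby, Leeds, Preston, Norwich, Chester, York, Bath, Exeter, Oxford} — every city.
No 3 of the 6 routes cover everything (all 20 triples fall short), so 4 is minimum.

4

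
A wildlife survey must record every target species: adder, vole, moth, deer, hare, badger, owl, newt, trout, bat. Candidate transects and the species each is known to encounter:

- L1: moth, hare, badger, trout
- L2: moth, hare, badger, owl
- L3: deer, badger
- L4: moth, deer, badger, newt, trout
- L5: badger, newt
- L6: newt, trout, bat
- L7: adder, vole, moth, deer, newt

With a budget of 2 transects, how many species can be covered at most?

8

Choosing L1, L7 covers {adder, vole, moth, deer, hare, badger, newt, trout} — 8 species.
No choice of 2 transects does better; here owl, bat are left uncovered.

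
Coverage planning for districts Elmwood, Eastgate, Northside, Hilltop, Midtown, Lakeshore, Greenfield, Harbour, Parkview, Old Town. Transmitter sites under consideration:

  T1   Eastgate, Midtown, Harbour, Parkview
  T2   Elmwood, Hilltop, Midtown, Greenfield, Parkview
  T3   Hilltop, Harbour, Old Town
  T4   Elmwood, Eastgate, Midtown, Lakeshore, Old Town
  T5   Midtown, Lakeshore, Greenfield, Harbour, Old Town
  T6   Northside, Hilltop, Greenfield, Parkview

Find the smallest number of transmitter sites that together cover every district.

T1, T4, T6 together cover {Elmwood, Eastgate, Northside, Hilltop, Midtown, Lakeshore, Greenfield, Harbour, Parkview, Old Town} — every district.
No 2 of the 6 transmitter sites cover everything (all 15 pairs fall short), so 3 is minimum.
Greedy (largest uncovered first) would take T2, T4, T1, T6 — 4 transmitter sites — but 3 suffice.

3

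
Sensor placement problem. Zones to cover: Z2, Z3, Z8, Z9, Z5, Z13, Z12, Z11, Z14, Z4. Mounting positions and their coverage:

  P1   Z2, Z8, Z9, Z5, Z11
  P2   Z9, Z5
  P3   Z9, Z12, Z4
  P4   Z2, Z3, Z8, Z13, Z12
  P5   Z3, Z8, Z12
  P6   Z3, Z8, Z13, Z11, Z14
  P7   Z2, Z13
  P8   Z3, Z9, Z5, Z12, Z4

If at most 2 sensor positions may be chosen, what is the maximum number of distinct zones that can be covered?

Choosing P6, P8 covers {Z3, Z8, Z9, Z5, Z13, Z12, Z11, Z14, Z4} — 9 zones.
No choice of 2 sensor positions does better; here Z2 is left uncovered.

9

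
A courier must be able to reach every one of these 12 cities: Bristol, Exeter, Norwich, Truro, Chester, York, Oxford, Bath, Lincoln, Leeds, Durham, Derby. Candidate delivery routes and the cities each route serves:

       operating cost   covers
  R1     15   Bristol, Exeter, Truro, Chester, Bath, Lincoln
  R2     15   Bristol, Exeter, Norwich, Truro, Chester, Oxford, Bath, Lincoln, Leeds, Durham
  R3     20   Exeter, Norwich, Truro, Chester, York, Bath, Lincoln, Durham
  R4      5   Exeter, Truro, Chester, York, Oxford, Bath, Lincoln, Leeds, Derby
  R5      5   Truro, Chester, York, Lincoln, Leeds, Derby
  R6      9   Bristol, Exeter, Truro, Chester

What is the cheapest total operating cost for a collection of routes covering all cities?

R2, R4 cover every city at operating cost 15 + 5 = 20.
Any cover uses at least 2 routes; among all covering selections none totals below 20.

20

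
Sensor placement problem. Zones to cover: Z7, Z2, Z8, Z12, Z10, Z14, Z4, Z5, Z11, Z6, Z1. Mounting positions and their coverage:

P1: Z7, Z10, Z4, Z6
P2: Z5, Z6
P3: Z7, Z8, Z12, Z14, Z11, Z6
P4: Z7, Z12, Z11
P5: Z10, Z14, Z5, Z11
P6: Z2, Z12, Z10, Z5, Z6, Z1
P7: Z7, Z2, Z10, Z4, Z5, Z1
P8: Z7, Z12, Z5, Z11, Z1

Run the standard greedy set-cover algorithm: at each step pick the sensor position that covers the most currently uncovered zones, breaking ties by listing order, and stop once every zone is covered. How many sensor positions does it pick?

2

Pick 1: P3 covers 6 new zones (Z7, Z8, Z12, Z14, Z11, Z6).
Pick 2: P7 covers 5 new zones (Z2, Z10, Z4, Z5, Z1).
Greedy uses 2 sensor positions.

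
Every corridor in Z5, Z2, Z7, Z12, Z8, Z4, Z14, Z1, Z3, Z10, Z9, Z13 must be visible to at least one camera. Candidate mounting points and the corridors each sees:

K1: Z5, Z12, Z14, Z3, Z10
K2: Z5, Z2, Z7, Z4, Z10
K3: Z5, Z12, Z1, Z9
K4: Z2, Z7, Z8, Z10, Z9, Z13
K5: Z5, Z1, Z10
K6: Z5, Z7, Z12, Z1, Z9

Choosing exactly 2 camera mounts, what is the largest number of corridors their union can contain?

Choosing K1, K4 covers {Z5, Z2, Z7, Z12, Z8, Z14, Z3, Z10, Z9, Z13} — 10 corridors.
No choice of 2 camera mounts does better; here Z4, Z1 are left uncovered.

10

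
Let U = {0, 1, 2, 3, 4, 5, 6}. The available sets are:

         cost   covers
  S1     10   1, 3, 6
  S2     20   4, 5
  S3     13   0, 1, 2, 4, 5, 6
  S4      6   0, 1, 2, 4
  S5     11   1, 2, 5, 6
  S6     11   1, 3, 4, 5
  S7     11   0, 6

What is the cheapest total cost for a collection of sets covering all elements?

23

S1, S3 cover every element at cost 10 + 13 = 23.
Any cover uses at least 2 sets; among all covering selections none totals below 23.
Greedy by coverage-per-cost would pick S4, S1, S5 for 27 — worse than the optimum 23.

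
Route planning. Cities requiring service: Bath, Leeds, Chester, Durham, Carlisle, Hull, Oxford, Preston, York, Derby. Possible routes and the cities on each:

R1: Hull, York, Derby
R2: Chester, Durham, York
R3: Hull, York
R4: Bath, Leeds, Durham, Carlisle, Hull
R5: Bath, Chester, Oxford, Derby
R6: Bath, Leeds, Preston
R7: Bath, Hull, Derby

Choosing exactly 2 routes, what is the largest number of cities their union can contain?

Choosing R4, R5 covers {Bath, Leeds, Chester, Durham, Carlisle, Hull, Oxford, Derby} — 8 cities.
No choice of 2 routes does better; here Preston, York are left uncovered.

8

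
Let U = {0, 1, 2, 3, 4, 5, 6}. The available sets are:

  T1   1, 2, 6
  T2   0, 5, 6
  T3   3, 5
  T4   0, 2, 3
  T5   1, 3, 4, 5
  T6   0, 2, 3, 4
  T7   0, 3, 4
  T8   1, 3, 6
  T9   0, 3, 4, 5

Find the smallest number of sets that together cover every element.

2

T1, T9 together cover {0, 1, 2, 3, 4, 5, 6} — every element.
No single set contains all 7 elements, so 2 is optimal.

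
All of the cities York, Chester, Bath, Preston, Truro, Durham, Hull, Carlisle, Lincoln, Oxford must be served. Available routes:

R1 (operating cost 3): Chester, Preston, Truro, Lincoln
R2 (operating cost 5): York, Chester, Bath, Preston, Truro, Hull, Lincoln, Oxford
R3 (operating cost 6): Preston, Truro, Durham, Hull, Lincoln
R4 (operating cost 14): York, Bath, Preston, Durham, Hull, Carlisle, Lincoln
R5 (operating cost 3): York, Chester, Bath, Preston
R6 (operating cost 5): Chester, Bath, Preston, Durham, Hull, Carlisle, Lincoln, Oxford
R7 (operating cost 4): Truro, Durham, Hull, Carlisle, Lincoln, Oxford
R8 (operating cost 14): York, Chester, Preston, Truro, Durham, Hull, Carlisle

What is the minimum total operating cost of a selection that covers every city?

7

R5, R7 cover every city at operating cost 3 + 4 = 7.
Any cover uses at least 2 routes; among all covering selections none totals below 7.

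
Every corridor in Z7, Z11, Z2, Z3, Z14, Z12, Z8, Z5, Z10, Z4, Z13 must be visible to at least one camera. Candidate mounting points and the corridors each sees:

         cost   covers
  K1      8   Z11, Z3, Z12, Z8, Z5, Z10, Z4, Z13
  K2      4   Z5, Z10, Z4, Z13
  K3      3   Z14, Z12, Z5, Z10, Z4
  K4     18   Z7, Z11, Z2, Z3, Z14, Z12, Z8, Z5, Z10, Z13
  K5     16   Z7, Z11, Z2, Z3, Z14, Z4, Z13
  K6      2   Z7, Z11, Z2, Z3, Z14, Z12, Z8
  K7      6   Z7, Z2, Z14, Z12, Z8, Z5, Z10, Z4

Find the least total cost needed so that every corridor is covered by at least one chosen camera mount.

K2, K6 cover every corridor at cost 4 + 2 = 6.
Any cover uses at least 2 camera mounts; among all covering selections none totals below 6.

6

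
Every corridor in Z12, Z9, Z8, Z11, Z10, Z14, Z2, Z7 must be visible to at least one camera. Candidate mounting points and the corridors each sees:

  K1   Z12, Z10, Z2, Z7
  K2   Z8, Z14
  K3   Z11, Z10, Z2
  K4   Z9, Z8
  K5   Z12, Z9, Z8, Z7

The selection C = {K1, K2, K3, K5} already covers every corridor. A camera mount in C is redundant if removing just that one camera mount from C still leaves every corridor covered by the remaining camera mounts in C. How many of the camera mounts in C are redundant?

1

Drop K1: the rest still cover every corridor — redundant.
Drop K2: Z14 uncovered — not redundant.
Drop K3: Z11 uncovered — not redundant.
Drop K5: Z9 uncovered — not redundant.
1 redundant: K1.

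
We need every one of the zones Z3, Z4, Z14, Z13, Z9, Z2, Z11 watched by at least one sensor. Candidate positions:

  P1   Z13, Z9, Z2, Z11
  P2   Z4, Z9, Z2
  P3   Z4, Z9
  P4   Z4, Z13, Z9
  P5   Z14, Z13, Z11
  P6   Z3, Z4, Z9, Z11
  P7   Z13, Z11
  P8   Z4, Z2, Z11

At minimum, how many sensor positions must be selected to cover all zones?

P1, P5, P6 together cover {Z3, Z4, Z14, Z13, Z9, Z2, Z11} — every zone.
No 2 of the 8 sensor positions cover everything (all 28 pairs fall short), so 3 is minimum.

3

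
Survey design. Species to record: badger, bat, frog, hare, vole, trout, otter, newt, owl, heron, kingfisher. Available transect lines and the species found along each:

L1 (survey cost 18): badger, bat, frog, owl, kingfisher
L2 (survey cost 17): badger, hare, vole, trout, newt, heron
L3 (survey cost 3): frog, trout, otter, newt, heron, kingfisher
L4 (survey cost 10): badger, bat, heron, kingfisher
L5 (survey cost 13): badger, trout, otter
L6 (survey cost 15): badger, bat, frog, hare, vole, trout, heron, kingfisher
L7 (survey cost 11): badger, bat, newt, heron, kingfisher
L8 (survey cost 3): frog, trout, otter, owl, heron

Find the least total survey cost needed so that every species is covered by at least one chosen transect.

21

L3, L6, L8 cover every species at survey cost 3 + 15 + 3 = 21.
Any cover uses at least 3 transects; among all covering selections none totals below 21.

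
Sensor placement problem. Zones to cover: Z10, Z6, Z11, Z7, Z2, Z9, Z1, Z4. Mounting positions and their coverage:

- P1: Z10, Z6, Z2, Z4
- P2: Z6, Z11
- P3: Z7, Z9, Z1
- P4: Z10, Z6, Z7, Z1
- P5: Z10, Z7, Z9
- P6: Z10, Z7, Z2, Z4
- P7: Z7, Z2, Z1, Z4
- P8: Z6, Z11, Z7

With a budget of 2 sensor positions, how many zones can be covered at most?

Choosing P1, P3 covers {Z10, Z6, Z7, Z2, Z9, Z1, Z4} — 7 zones.
No choice of 2 sensor positions does better; here Z11 is left uncovered.

7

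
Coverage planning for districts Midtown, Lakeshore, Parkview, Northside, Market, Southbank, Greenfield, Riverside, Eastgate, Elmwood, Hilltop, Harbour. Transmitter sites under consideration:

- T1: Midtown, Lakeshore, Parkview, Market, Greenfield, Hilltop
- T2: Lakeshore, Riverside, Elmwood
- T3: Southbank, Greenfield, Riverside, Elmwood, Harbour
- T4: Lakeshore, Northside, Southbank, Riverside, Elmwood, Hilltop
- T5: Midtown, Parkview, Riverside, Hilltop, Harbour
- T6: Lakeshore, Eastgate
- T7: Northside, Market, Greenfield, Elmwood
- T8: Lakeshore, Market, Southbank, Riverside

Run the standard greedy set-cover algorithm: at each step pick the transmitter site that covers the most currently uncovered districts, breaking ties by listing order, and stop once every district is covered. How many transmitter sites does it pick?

Pick 1: T1 covers 6 new districts (Midtown, Lakeshore, Parkview, Market, Greenfield, Hilltop).
Pick 2: T3 covers 4 new districts (Southbank, Riverside, Elmwood, Harbour).
Pick 3: T4 covers 1 new districts (Northside).
Pick 4: T6 covers 1 new districts (Eastgate).
Greedy uses 4 transmitter sites.

4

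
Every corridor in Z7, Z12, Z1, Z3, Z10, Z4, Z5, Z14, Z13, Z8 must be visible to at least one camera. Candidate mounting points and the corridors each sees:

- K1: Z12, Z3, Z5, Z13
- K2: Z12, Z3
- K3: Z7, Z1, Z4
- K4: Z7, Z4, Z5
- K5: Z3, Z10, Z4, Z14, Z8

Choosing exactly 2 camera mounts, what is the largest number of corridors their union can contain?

8

Choosing K1, K5 covers {Z12, Z3, Z10, Z4, Z5, Z14, Z13, Z8} — 8 corridors.
No choice of 2 camera mounts does better; here Z7, Z1 are left uncovered.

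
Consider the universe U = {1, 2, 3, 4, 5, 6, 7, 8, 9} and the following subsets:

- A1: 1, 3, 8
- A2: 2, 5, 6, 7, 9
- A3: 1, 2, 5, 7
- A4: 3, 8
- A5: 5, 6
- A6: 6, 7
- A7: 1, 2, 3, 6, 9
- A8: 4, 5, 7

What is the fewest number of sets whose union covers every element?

3

A1, A2, A8 together cover {1, 2, 3, 4, 5, 6, 7, 8, 9} — every element.
No 2 of the 8 sets cover everything (all 28 pairs fall short), so 3 is minimum.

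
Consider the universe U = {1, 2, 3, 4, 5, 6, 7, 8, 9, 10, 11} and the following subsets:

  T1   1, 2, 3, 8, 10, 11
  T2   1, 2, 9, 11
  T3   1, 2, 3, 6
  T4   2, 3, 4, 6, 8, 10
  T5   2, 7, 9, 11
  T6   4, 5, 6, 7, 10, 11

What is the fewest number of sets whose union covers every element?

T1, T2, T6 together cover {1, 2, 3, 4, 5, 6, 7, 8, 9, 10, 11} — every element.
No 2 of the 6 sets cover everything (all 15 pairs fall short), so 3 is minimum.

3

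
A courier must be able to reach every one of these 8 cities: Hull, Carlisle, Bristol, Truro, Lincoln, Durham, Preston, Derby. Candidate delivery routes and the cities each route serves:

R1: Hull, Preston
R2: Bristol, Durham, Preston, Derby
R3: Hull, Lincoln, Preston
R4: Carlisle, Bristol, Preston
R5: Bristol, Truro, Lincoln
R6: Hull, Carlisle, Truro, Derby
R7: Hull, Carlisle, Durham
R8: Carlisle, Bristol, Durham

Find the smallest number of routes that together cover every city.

3

R2, R3, R6 together cover {Hull, Carlisle, Bristol, Truro, Lincoln, Durham, Preston, Derby} — every city.
No 2 of the 8 routes cover everything (all 28 pairs fall short), so 3 is minimum.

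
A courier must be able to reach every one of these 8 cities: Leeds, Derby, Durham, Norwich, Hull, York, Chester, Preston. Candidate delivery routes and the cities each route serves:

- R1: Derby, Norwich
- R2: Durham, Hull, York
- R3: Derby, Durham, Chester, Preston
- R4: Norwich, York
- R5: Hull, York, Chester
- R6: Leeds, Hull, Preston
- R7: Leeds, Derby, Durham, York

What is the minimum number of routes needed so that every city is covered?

R3, R4, R6 together cover {Leeds, Derby, Durham, Norwich, Hull, York, Chester, Preston} — every city.
No 2 of the 7 routes cover everything (all 21 pairs fall short), so 3 is minimum.

3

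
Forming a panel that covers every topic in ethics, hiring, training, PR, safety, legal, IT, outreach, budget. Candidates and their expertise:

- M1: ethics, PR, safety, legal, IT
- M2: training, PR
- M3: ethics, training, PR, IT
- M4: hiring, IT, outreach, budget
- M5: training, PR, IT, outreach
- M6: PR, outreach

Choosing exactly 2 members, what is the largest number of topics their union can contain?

8

Choosing M1, M4 covers {ethics, hiring, PR, safety, legal, IT, outreach, budget} — 8 topics.
No choice of 2 members does better; here training is left uncovered.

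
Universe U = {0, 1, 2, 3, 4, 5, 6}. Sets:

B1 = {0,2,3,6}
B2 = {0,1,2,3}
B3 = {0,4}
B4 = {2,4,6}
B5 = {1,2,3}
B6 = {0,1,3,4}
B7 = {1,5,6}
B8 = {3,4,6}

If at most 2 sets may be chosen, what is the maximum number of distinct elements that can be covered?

6

Choosing B1, B6 covers {0, 1, 2, 3, 4, 6} — 6 elements.
No choice of 2 sets does better; here 5 is left uncovered.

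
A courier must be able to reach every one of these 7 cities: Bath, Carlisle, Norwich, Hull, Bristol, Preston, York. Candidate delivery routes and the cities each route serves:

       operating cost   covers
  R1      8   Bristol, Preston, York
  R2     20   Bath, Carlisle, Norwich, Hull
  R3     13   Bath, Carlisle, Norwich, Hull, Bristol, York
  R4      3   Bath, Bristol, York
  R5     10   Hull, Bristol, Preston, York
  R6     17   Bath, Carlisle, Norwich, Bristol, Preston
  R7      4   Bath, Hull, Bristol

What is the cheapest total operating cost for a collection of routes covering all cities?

21

R1, R3 cover every city at operating cost 8 + 13 = 21.
Any cover uses at least 2 routes; among all covering selections none totals below 21.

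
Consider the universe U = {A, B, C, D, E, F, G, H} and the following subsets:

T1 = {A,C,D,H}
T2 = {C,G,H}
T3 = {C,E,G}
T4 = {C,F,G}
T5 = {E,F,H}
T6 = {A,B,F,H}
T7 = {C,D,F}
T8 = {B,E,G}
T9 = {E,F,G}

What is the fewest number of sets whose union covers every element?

T1, T3, T6 together cover {A, B, C, D, E, F, G, H} — every element.
No 2 of the 9 sets cover everything (all 36 pairs fall short), so 3 is minimum.

3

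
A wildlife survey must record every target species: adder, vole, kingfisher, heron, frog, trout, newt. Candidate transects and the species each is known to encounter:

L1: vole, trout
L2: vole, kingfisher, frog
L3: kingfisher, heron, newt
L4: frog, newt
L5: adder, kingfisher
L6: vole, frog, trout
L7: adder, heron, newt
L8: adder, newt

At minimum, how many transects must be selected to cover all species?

3

L1, L2, L7 together cover {adder, vole, kingfisher, heron, frog, trout, newt} — every species.
No 2 of the 8 transects cover everything (all 28 pairs fall short), so 3 is minimum.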